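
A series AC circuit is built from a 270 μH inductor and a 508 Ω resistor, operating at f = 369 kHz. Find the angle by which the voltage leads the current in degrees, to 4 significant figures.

50.94°

ω = 2πf = 2.318e+06 rad/s
X_L = ωL = 626.0 Ω
Z = 508.0 + j626.0 Ω
|Z| = √(508.0² + 626.0²) = 806.2 Ω
∠Z = arctan(626.0/508.0) = 50.94°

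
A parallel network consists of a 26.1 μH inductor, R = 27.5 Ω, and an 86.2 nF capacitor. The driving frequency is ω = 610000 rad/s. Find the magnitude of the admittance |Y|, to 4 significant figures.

X_L = ωL = 15.92 Ω
X_C = 1/(ωC) = 19.02 Ω
Parallel: admittances add. Y = 1/R + 1/(jωL) + jωC
Y = (0.03636 − j0.01023) S
|Y| = 0.03777 S → |Z| = 1/|Y| = 26.47 Ω, ∠Z = −∠Y = 15.71°

37.77 mS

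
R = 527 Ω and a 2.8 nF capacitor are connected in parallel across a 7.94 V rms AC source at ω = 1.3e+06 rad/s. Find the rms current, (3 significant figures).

32.6 mA

X_C = 1/(ωC) = 275 Ω
Parallel: admittances add. Y = 1/R + jωC
Y = (0.00190 + j0.00364) S
|Y| = 0.00410 S → |Z| = 1/|Y| = 244 Ω, ∠Z = −∠Y = -62.5°
I = V/|Z| = 7.94/244 = 32.6 mA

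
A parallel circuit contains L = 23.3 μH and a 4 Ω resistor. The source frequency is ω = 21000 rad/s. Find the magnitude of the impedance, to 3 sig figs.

X_L = ωL = 0.489 Ω
Parallel: admittances add. Y = 1/R + 1/(jωL)
Y = (0.250 − j2.04) S
|Y| = 2.06 S → |Z| = 1/|Y| = 0.486 Ω, ∠Z = −∠Y = 83.0°

0.486 Ω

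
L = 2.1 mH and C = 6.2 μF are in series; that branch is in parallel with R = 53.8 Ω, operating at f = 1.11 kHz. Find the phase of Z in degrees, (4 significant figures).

ω = 2πf = 6974 rad/s
X_L = ωL = 14.65 Ω
X_C = 1/(ωC) = 23.13 Ω
Branch 1: Z₁ = R = 53.80 Ω
Branch 2 (series LC): Z₂ = j(X_L − X_C) = −j8.480 Ω
Parallel: Z = Z₁Z₂/(Z₁+Z₂), |Z| = 8.377 Ω, ∠Z = -81.04°

-81.04°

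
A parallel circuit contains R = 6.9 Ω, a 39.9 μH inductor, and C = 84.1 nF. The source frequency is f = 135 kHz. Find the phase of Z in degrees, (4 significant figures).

ω = 2πf = 848200 rad/s
X_L = ωL = 33.84 Ω
X_C = 1/(ωC) = 14.02 Ω
Parallel: admittances add. Y = 1/R + 1/(jωL) + jωC
Y = (0.1449 + j0.04179) S
|Y| = 0.1508 S → |Z| = 1/|Y| = 6.630 Ω, ∠Z = −∠Y = -16.08°

-16.08°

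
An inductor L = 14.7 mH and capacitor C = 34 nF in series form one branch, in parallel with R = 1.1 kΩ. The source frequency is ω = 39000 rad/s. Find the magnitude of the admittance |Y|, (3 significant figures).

5.60 mS

X_L = ωL = 573 Ω
X_C = 1/(ωC) = 754 Ω
Branch 1: Z₁ = R = 1100 Ω
Branch 2 (series LC): Z₂ = j(X_L − X_C) = −j181 Ω
Parallel: Z = Z₁Z₂/(Z₁+Z₂), |Z| = 178 Ω, ∠Z = -80.7°
|Y| = 1/|Z| = 5.60 mS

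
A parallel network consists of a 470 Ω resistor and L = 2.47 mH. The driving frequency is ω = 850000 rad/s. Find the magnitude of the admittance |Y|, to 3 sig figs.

X_L = ωL = 2100 Ω
Parallel: admittances add. Y = 1/R + 1/(jωL)
Y = (0.00213 − j0.000476) S
|Y| = 0.00218 S → |Z| = 1/|Y| = 459 Ω, ∠Z = −∠Y = 12.6°

2.18 mS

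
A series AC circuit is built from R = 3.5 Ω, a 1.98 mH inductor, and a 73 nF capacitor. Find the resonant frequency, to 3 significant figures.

ω₀ = 1/√(LC) = 1/√(0.00198 × 7.3e-08) = 83180 rad/s
f₀ = ω₀/(2π) = 13.2 kHz

13.2 kHz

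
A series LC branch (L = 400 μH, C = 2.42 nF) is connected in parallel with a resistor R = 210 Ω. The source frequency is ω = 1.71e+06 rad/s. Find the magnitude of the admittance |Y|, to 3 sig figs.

X_L = ωL = 684 Ω
X_C = 1/(ωC) = 242 Ω
Branch 1: Z₁ = R = 210 Ω
Branch 2 (series LC): Z₂ = j(X_L − X_C) = j442 Ω
Parallel: Z = Z₁Z₂/(Z₁+Z₂), |Z| = 190 Ω, ∠Z = 25.4°
|Y| = 1/|Z| = 5.27 mS

5.27 mS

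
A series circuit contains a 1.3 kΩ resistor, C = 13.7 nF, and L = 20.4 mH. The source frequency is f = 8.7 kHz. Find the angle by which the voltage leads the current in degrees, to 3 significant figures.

ω = 2πf = 54660 rad/s
X_L = ωL = 1120 Ω
X_C = 1/(ωC) = 1340 Ω
Net reactance X = X_L − X_C = -220 Ω
Z = 1300 − j220 Ω
|Z| = √(1300² + 220²) = 1320 Ω
∠Z = arctan(-220/1300) = -9.61°

-9.61°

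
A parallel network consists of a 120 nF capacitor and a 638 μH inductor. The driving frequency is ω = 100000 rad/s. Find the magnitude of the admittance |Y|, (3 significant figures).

X_L = ωL = 63.8 Ω
X_C = 1/(ωC) = 83.3 Ω
Parallel: admittances add. Y = 1/(jωL) + jωC
Y = (0 − j0.00367) S
|Y| = 0.00367 S → |Z| = 1/|Y| = 272 Ω, ∠Z = −∠Y = 90.0°

3.67 mS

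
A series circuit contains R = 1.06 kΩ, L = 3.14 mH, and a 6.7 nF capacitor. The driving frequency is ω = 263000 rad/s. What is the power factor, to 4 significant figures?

0.9716

X_L = ωL = 825.8 Ω
X_C = 1/(ωC) = 567.5 Ω
Net reactance X = X_L − X_C = 258.3 Ω
Z = 1060 + j258.3 Ω
|Z| = √(1060² + 258.3²) = 1091 Ω
∠Z = arctan(258.3/1060) = 13.70°
cos φ = cos(13.70°) = 0.9716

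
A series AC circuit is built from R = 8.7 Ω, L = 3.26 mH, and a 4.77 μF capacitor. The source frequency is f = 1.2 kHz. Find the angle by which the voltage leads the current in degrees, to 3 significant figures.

ω = 2πf = 7540 rad/s
X_L = ωL = 24.6 Ω
X_C = 1/(ωC) = 27.8 Ω
Net reactance X = X_L − X_C = -3.23 Ω
Z = 8.70 − j3.23 Ω
|Z| = √(8.70² + 3.23²) = 9.28 Ω
∠Z = arctan(-3.23/8.70) = -20.3°

-20.3°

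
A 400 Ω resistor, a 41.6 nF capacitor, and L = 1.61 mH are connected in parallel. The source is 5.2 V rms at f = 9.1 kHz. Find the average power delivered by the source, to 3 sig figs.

ω = 2πf = 57180 rad/s
X_L = ωL = 92.1 Ω
X_C = 1/(ωC) = 420 Ω
Parallel: admittances add. Y = 1/R + 1/(jωL) + jωC
Y = (0.00250 − j0.00848) S
|Y| = 0.00885 S → |Z| = 1/|Y| = 113 Ω, ∠Z = −∠Y = 73.6°
I = V/|Z| = 46.0 mA
P = VI cos φ = 5.2 × 0.0460 × cos(73.6°) = 67.6 mW

67.6 mW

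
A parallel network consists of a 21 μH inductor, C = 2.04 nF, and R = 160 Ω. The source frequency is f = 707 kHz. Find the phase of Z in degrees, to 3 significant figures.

14.9°

ω = 2πf = 4.442e+06 rad/s
X_L = ωL = 93.3 Ω
X_C = 1/(ωC) = 110 Ω
Parallel: admittances add. Y = 1/R + 1/(jωL) + jωC
Y = (0.00625 − j0.00166) S
|Y| = 0.00647 S → |Z| = 1/|Y| = 155 Ω, ∠Z = −∠Y = 14.9°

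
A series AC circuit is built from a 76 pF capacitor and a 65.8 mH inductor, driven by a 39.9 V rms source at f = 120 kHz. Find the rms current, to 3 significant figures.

1.24 mA

ω = 2πf = 754000 rad/s
X_L = ωL = 49600 Ω
X_C = 1/(ωC) = 17500 Ω
Net reactance X = X_L − X_C = 32200 Ω
Z = j32200 Ω
|Z| = √(0² + 32200²) = 32200 Ω
I = V/|Z| = 39.9/32200 = 1.24 mA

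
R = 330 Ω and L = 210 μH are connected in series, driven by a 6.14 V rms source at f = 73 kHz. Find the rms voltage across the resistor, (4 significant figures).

5.894 V

ω = 2πf = 458700 rad/s
X_L = ωL = 96.32 Ω
Z = 330.0 + j96.32 Ω
|Z| = √(330.0² + 96.32²) = 343.8 Ω
I = V/|Z| = 17.86 mA
V_R = I·|Z_R| = 0.01786 × 330.0 = 5.894 V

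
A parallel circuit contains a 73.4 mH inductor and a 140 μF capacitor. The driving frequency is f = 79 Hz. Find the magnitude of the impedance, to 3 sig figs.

23.8 Ω

ω = 2πf = 496.4 rad/s
X_L = ωL = 36.4 Ω
X_C = 1/(ωC) = 14.4 Ω
Parallel: admittances add. Y = 1/(jωL) + jωC
Y = (0 + j0.0420) S
|Y| = 0.0420 S → |Z| = 1/|Y| = 23.8 Ω, ∠Z = −∠Y = -90.0°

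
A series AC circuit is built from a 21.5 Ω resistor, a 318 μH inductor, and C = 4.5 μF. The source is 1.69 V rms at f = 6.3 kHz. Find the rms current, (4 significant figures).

ω = 2πf = 39580 rad/s
X_L = ωL = 12.59 Ω
X_C = 1/(ωC) = 5.614 Ω
Net reactance X = X_L − X_C = 6.974 Ω
Z = 21.50 + j6.974 Ω
|Z| = √(21.50² + 6.974²) = 22.60 Ω
I = V/|Z| = 1.69/22.60 = 74.77 mA

74.77 mA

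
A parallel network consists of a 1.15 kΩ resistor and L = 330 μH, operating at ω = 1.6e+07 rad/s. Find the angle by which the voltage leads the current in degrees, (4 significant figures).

12.29°

X_L = ωL = 5280 Ω
Parallel: admittances add. Y = 1/R + 1/(jωL)
Y = (0.0008696 − j0.0001894) S
|Y| = 0.0008900 S → |Z| = 1/|Y| = 1124 Ω, ∠Z = −∠Y = 12.29°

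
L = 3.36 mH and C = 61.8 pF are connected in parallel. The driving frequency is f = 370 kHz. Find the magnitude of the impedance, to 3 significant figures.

ω = 2πf = 2.325e+06 rad/s
X_L = ωL = 7810 Ω
X_C = 1/(ωC) = 6960 Ω
Parallel: admittances add. Y = 1/(jωL) + jωC
Y = (0 + j1.57e-05) S
|Y| = 1.57e-05 S → |Z| = 1/|Y| = 63900 Ω, ∠Z = −∠Y = -90.0°

63900 Ω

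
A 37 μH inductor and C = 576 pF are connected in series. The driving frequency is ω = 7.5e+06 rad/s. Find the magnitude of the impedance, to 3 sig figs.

46.0 Ω

X_L = ωL = 278 Ω
X_C = 1/(ωC) = 231 Ω
Net reactance X = X_L − X_C = 46.0 Ω
Z = j46.0 Ω
|Z| = √(0² + 46.0²) = 46.0 Ω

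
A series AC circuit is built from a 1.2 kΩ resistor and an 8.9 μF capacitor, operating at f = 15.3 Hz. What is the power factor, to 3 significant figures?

0.716

ω = 2πf = 96.13 rad/s
X_C = 1/(ωC) = 1170 Ω
Z = 1200 − j1170 Ω
|Z| = √(1200² + 1170²) = 1680 Ω
∠Z = arctan(-1170/1200) = -44.2°
cos φ = cos(-44.2°) = 0.716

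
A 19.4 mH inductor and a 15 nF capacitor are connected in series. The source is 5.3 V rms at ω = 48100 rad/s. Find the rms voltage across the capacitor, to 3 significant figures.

16.2 V

X_L = ωL = 933 Ω
X_C = 1/(ωC) = 1390 Ω
Net reactance X = X_L − X_C = -453 Ω
Z = − j453 Ω
|Z| = √(0² + 453²) = 453 Ω
I = V/|Z| = 11.7 mA
V_C = I·|Z_C| = 0.0117 × 1390 = 16.2 V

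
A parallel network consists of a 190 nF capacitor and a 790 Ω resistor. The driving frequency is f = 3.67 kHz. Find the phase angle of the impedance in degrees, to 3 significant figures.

ω = 2πf = 23060 rad/s
X_C = 1/(ωC) = 228 Ω
Parallel: admittances add. Y = 1/R + jωC
Y = (0.00127 + j0.00438) S
|Y| = 0.00456 S → |Z| = 1/|Y| = 219 Ω, ∠Z = −∠Y = -73.9°

-73.9°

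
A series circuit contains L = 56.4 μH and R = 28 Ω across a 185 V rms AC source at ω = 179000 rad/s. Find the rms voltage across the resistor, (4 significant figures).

X_L = ωL = 10.10 Ω
Z = 28.00 + j10.10 Ω
|Z| = √(28.00² + 10.10²) = 29.76 Ω
I = V/|Z| = 6.215 A
V_R = I·|Z_R| = 6.215 × 28.00 = 174.0 V

174.0 V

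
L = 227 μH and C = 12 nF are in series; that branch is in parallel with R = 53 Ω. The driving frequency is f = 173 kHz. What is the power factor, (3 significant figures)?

ω = 2πf = 1.087e+06 rad/s
X_L = ωL = 247 Ω
X_C = 1/(ωC) = 76.7 Ω
Branch 1: Z₁ = R = 53.0 Ω
Branch 2 (series LC): Z₂ = j(X_L − X_C) = j170 Ω
Parallel: Z = Z₁Z₂/(Z₁+Z₂), |Z| = 50.6 Ω, ∠Z = 17.3°
cos φ = cos(17.3°) = 0.955

0.955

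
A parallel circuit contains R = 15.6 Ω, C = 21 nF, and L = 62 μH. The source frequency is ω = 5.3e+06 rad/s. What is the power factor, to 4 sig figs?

0.5095

X_L = ωL = 328.6 Ω
X_C = 1/(ωC) = 8.985 Ω
Parallel: admittances add. Y = 1/R + 1/(jωL) + jωC
Y = (0.06410 + j0.1083) S
|Y| = 0.1258 S → |Z| = 1/|Y| = 7.948 Ω, ∠Z = −∠Y = -59.37°
cos φ = cos(-59.37°) = 0.5095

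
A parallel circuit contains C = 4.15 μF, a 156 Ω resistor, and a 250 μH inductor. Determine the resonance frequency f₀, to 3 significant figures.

4.94 kHz

ω₀ = 1/√(LC) = 1/√(0.00025 × 4.15e-06) = 31050 rad/s
f₀ = ω₀/(2π) = 4.94 kHz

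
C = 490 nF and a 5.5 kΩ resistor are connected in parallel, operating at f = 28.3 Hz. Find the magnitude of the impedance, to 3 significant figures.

ω = 2πf = 177.8 rad/s
X_C = 1/(ωC) = 11500 Ω
Parallel: admittances add. Y = 1/R + jωC
Y = (0.000182 + j8.71e-05) S
|Y| = 0.000202 S → |Z| = 1/|Y| = 4960 Ω, ∠Z = −∠Y = -25.6°

4960 Ω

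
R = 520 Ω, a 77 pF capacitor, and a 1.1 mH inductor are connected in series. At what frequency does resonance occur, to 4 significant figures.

546.9 kHz

ω₀ = 1/√(LC) = 1/√(0.0011 × 7.7e-11) = 3.436e+06 rad/s
f₀ = ω₀/(2π) = 546.9 kHz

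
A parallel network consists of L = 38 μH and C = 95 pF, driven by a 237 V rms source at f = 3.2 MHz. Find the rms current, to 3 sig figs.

142 mA

ω = 2πf = 2.011e+07 rad/s
X_L = ωL = 764 Ω
X_C = 1/(ωC) = 524 Ω
Parallel: admittances add. Y = 1/(jωL) + jωC
Y = (0 + j0.000601) S
|Y| = 0.000601 S → |Z| = 1/|Y| = 1660 Ω, ∠Z = −∠Y = -90.0°
I = V/|Z| = 237/1660 = 142 mA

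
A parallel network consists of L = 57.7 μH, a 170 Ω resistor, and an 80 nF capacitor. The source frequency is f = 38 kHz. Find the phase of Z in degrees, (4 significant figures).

ω = 2πf = 238800 rad/s
X_L = ωL = 13.78 Ω
X_C = 1/(ωC) = 52.35 Ω
Parallel: admittances add. Y = 1/R + 1/(jωL) + jωC
Y = (0.005882 − j0.05349) S
|Y| = 0.05381 S → |Z| = 1/|Y| = 18.58 Ω, ∠Z = −∠Y = 83.72°

83.72°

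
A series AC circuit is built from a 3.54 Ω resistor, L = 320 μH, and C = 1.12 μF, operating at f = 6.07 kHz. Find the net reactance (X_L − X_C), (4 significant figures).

-11.21 Ω

ω = 2πf = 38140 rad/s
X_L = ωL = 12.20 Ω
X_C = 1/(ωC) = 23.41 Ω
X = 12.20 − 23.41 = -11.21 Ω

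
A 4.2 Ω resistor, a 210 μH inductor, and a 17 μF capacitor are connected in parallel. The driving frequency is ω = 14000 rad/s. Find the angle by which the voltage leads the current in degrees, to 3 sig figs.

X_L = ωL = 2.94 Ω
X_C = 1/(ωC) = 4.20 Ω
Parallel: admittances add. Y = 1/R + 1/(jωL) + jωC
Y = (0.238 − j0.102) S
|Y| = 0.259 S → |Z| = 1/|Y| = 3.86 Ω, ∠Z = −∠Y = 23.2°

23.2°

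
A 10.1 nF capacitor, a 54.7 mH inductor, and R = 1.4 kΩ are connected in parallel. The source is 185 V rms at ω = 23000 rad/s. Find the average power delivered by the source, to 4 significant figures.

24.45 W

X_L = ωL = 1258 Ω
X_C = 1/(ωC) = 4305 Ω
Parallel: admittances add. Y = 1/R + 1/(jωL) + jωC
Y = (0.0007143 − j0.0005625) S
|Y| = 0.0009092 S → |Z| = 1/|Y| = 1100 Ω, ∠Z = −∠Y = 38.22°
I = V/|Z| = 168.2 mA
P = VI cos φ = 185 × 0.1682 × cos(38.22°) = 24.45 W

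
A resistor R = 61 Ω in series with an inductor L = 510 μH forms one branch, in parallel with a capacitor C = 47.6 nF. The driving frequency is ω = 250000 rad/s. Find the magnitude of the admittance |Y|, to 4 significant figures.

X_L = ωL = 127.5 Ω
X_C = 1/(ωC) = 84.03 Ω
Branch 1 (R+jX_L): Z₁ = 61.00 + j127.5 Ω, |Z₁| = 141.3 Ω
Branch 2 (−jX_C): Z₂ = −j84.03 Ω
Parallel: Z = Z₁Z₂/(Z₁+Z₂), |Z| = 158.6 Ω, ∠Z = -61.04°
|Y| = 1/|Z| = 6.306 mS

6.306 mS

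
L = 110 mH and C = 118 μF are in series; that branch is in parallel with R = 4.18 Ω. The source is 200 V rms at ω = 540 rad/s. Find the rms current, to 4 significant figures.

X_L = ωL = 59.40 Ω
X_C = 1/(ωC) = 15.69 Ω
Branch 1: Z₁ = R = 4.180 Ω
Branch 2 (series LC): Z₂ = j(X_L − X_C) = j43.71 Ω
Parallel: Z = Z₁Z₂/(Z₁+Z₂), |Z| = 4.161 Ω, ∠Z = 5.463°
I = V/|Z| = 200/4.161 = 48.07 A

48.07 A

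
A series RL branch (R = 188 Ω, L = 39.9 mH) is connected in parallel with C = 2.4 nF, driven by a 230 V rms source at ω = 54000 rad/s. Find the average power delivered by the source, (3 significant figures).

2.13 W

X_L = ωL = 2150 Ω
X_C = 1/(ωC) = 7720 Ω
Branch 1 (R+jX_L): Z₁ = 188 + j2150 Ω, |Z₁| = 2160 Ω
Branch 2 (−jX_C): Z₂ = −j7720 Ω
Parallel: Z = Z₁Z₂/(Z₁+Z₂), |Z| = 3000 Ω, ∠Z = 83.1°
I = V/|Z| = 76.7 mA
P = VI cos φ = 230 × 0.0767 × cos(83.1°) = 2.13 W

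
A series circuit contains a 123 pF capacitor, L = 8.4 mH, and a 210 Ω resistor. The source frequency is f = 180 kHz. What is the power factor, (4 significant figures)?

0.09047

ω = 2πf = 1.131e+06 rad/s
X_L = ωL = 9500 Ω
X_C = 1/(ωC) = 7189 Ω
Net reactance X = X_L − X_C = 2312 Ω
Z = 210.0 + j2312 Ω
|Z| = √(210.0² + 2312²) = 2321 Ω
∠Z = arctan(2312/210.0) = 84.81°
cos φ = cos(84.81°) = 0.09047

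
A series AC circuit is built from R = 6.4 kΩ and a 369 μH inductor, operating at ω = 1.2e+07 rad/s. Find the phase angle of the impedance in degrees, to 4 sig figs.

X_L = ωL = 4428 Ω
Z = 6400 + j4428 Ω
|Z| = √(6400² + 4428²) = 7782 Ω
∠Z = arctan(4428/6400) = 34.68°

34.68°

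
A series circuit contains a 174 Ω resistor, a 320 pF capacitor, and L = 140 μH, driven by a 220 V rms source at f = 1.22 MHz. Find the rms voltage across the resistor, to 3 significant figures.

ω = 2πf = 7.665e+06 rad/s
X_L = ωL = 1070 Ω
X_C = 1/(ωC) = 408 Ω
Net reactance X = X_L − X_C = 665 Ω
Z = 174 + j665 Ω
|Z| = √(174² + 665²) = 688 Ω
I = V/|Z| = 320 mA
V_R = I·|Z_R| = 0.320 × 174 = 55.7 V

55.7 V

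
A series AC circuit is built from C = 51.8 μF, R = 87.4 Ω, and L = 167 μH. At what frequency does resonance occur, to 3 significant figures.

1.71 kHz

ω₀ = 1/√(LC) = 1/√(0.000167 × 5.18e-05) = 10750 rad/s
f₀ = ω₀/(2π) = 1.71 kHz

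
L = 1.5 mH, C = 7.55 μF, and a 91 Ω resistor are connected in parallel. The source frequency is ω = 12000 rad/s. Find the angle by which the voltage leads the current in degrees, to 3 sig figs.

-72.6°

X_L = ωL = 18.0 Ω
X_C = 1/(ωC) = 11.0 Ω
Parallel: admittances add. Y = 1/R + 1/(jωL) + jωC
Y = (0.0110 + j0.0350) S
|Y| = 0.0367 S → |Z| = 1/|Y| = 27.2 Ω, ∠Z = −∠Y = -72.6°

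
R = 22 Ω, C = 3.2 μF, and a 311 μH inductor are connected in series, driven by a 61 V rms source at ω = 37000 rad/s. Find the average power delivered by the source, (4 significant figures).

X_L = ωL = 11.51 Ω
X_C = 1/(ωC) = 8.446 Ω
Net reactance X = X_L − X_C = 3.061 Ω
Z = 22.00 + j3.061 Ω
|Z| = √(22.00² + 3.061²) = 22.21 Ω
∠Z = arctan(3.061/22.00) = 7.921°
I = V/|Z| = 2.746 A
P = VI cos φ = 61 × 2.746 × cos(7.921°) = 165.9 W

165.9 W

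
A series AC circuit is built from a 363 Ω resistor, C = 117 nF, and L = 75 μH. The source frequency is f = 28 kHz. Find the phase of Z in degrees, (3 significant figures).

ω = 2πf = 175900 rad/s
X_L = ωL = 13.2 Ω
X_C = 1/(ωC) = 48.6 Ω
Net reactance X = X_L − X_C = -35.4 Ω
Z = 363 − j35.4 Ω
|Z| = √(363² + 35.4²) = 365 Ω
∠Z = arctan(-35.4/363) = -5.57°

-5.57°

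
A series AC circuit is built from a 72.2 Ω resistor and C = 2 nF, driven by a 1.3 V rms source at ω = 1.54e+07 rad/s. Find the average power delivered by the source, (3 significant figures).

19.5 mW

X_C = 1/(ωC) = 32.5 Ω
Z = 72.2 − j32.5 Ω
|Z| = √(72.2² + 32.5²) = 79.2 Ω
∠Z = arctan(-32.5/72.2) = -24.2°
I = V/|Z| = 16.4 mA
P = VI cos φ = 1.3 × 0.0164 × cos(-24.2°) = 19.5 mW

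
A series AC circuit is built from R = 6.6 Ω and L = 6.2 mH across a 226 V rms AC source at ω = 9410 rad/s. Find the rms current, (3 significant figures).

X_L = ωL = 58.3 Ω
Z = 6.60 + j58.3 Ω
|Z| = √(6.60² + 58.3²) = 58.7 Ω
I = V/|Z| = 226/58.7 = 3.85 A

3.85 A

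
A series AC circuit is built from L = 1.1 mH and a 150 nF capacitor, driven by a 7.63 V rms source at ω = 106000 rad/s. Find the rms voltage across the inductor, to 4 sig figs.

16.57 V

X_L = ωL = 116.6 Ω
X_C = 1/(ωC) = 62.89 Ω
Net reactance X = X_L − X_C = 53.71 Ω
Z = j53.71 Ω
|Z| = √(0² + 53.71²) = 53.71 Ω
I = V/|Z| = 142.1 mA
V_L = I·|Z_L| = 0.1421 × 116.6 = 16.57 V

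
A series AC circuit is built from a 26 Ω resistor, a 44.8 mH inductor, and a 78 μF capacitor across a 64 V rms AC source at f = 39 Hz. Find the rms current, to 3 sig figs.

1.31 A

ω = 2πf = 245.0 rad/s
X_L = ωL = 11.0 Ω
X_C = 1/(ωC) = 52.3 Ω
Net reactance X = X_L − X_C = -41.3 Ω
Z = 26.0 − j41.3 Ω
|Z| = √(26.0² + 41.3²) = 48.8 Ω
I = V/|Z| = 64/48.8 = 1.31 A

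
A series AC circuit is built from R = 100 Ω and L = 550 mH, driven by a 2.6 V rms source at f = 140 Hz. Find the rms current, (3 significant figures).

ω = 2πf = 879.6 rad/s
X_L = ωL = 484 Ω
Z = 100 + j484 Ω
|Z| = √(100² + 484²) = 494 Ω
I = V/|Z| = 2.6/494 = 5.26 mA

5.26 mA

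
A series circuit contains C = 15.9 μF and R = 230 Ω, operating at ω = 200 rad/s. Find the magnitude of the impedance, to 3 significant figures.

390 Ω

X_C = 1/(ωC) = 314 Ω
Z = 230 − j314 Ω
|Z| = √(230² + 314²) = 390 Ω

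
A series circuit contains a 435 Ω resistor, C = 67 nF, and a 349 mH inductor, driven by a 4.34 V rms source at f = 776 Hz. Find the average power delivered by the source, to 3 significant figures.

ω = 2πf = 4876 rad/s
X_L = ωL = 1700 Ω
X_C = 1/(ωC) = 3060 Ω
Net reactance X = X_L − X_C = -1360 Ω
Z = 435 − j1360 Ω
|Z| = √(435² + 1360²) = 1430 Ω
∠Z = arctan(-1360/435) = -72.3°
I = V/|Z| = 3.04 mA
P = VI cos φ = 4.34 × 0.00304 × cos(-72.3°) = 4.02 mW

4.02 mW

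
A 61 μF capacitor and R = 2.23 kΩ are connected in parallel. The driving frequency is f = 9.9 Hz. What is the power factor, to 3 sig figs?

0.117

ω = 2πf = 62.20 rad/s
X_C = 1/(ωC) = 264 Ω
Parallel: admittances add. Y = 1/R + jωC
Y = (0.000448 + j0.00379) S
|Y| = 0.00382 S → |Z| = 1/|Y| = 262 Ω, ∠Z = −∠Y = -83.3°
cos φ = cos(-83.3°) = 0.117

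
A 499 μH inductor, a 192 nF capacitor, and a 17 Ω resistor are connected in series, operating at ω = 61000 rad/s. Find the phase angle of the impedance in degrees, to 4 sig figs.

-72.81°

X_L = ωL = 30.44 Ω
X_C = 1/(ωC) = 85.38 Ω
Net reactance X = X_L − X_C = -54.94 Ω
Z = 17.00 − j54.94 Ω
|Z| = √(17.00² + 54.94²) = 57.51 Ω
∠Z = arctan(-54.94/17.00) = -72.81°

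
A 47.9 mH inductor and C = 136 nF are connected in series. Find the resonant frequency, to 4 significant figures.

ω₀ = 1/√(LC) = 1/√(0.0479 × 1.36e-07) = 12390 rad/s
f₀ = ω₀/(2π) = 1.972 kHz

1.972 kHz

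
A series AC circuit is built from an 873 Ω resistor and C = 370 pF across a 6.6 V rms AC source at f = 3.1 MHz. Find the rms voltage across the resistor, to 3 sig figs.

6.52 V

ω = 2πf = 1.948e+07 rad/s
X_C = 1/(ωC) = 139 Ω
Z = 873 − j139 Ω
|Z| = √(873² + 139²) = 884 Ω
I = V/|Z| = 7.47 mA
V_R = I·|Z_R| = 0.00747 × 873 = 6.52 V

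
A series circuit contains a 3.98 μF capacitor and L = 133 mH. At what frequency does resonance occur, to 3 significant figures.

ω₀ = 1/√(LC) = 1/√(0.133 × 3.98e-06) = 1374 rad/s
f₀ = ω₀/(2π) = 219 Hz

219 Hz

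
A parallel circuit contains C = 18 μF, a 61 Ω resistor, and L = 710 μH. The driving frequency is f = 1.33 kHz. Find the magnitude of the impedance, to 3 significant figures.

ω = 2πf = 8357 rad/s
X_L = ωL = 5.93 Ω
X_C = 1/(ωC) = 6.65 Ω
Parallel: admittances add. Y = 1/R + 1/(jωL) + jωC
Y = (0.0164 − j0.0181) S
|Y| = 0.0244 S → |Z| = 1/|Y| = 40.9 Ω, ∠Z = −∠Y = 47.9°

40.9 Ω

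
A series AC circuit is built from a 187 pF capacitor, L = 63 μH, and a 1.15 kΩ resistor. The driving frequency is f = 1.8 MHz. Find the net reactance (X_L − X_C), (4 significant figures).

239.7 Ω

ω = 2πf = 1.131e+07 rad/s
X_L = ωL = 712.5 Ω
X_C = 1/(ωC) = 472.8 Ω
X = 712.5 − 472.8 = 239.7 Ω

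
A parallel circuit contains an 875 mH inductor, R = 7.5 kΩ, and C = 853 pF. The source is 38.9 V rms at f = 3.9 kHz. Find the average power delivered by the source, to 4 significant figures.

201.8 mW

ω = 2πf = 24500 rad/s
X_L = ωL = 21440 Ω
X_C = 1/(ωC) = 47840 Ω
Parallel: admittances add. Y = 1/R + 1/(jωL) + jωC
Y = (0.0001333 − j2.574e-05) S
|Y| = 0.0001358 S → |Z| = 1/|Y| = 7364 Ω, ∠Z = −∠Y = 10.93°
I = V/|Z| = 5.282 mA
P = VI cos φ = 38.9 × 0.005282 × cos(10.93°) = 201.8 mW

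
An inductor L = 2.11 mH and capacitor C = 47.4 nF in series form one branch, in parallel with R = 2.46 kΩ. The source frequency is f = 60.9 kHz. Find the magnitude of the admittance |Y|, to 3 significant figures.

ω = 2πf = 382600 rad/s
X_L = ωL = 807 Ω
X_C = 1/(ωC) = 55.1 Ω
Branch 1: Z₁ = R = 2460 Ω
Branch 2 (series LC): Z₂ = j(X_L − X_C) = j752 Ω
Parallel: Z = Z₁Z₂/(Z₁+Z₂), |Z| = 719 Ω, ∠Z = 73.0°
|Y| = 1/|Z| = 1.39 mS

1.39 mS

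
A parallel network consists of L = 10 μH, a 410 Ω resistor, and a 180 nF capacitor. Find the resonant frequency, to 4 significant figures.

ω₀ = 1/√(LC) = 1/√(1e-05 × 1.8e-07) = 745400 rad/s
f₀ = ω₀/(2π) = 118.6 kHz

118.6 kHz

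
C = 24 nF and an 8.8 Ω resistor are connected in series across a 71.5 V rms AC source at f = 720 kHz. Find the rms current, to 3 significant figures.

ω = 2πf = 4.524e+06 rad/s
X_C = 1/(ωC) = 9.21 Ω
Z = 8.80 − j9.21 Ω
|Z| = √(8.80² + 9.21²) = 12.7 Ω
I = V/|Z| = 71.5/12.7 = 5.61 A

5.61 A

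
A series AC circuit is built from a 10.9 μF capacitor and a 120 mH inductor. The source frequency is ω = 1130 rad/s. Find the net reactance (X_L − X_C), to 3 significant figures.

X_L = ωL = 136 Ω
X_C = 1/(ωC) = 81.2 Ω
X = 136 − 81.2 = 54.4 Ω

54.4 Ω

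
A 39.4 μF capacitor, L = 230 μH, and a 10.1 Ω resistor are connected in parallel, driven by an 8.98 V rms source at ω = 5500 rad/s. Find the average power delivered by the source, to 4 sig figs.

X_L = ωL = 1.265 Ω
X_C = 1/(ωC) = 4.615 Ω
Parallel: admittances add. Y = 1/R + 1/(jωL) + jωC
Y = (0.09901 − j0.5738) S
|Y| = 0.5823 S → |Z| = 1/|Y| = 1.717 Ω, ∠Z = −∠Y = 80.21°
I = V/|Z| = 5.229 A
P = VI cos φ = 8.98 × 5.229 × cos(80.21°) = 7.984 W

7.984 W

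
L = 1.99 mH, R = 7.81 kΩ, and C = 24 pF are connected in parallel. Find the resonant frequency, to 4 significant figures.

728.3 kHz

ω₀ = 1/√(LC) = 1/√(0.00199 × 2.4e-11) = 4.576e+06 rad/s
f₀ = ω₀/(2π) = 728.3 kHz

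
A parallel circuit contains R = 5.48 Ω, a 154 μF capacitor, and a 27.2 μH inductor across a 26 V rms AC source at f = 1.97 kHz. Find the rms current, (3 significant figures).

ω = 2πf = 12380 rad/s
X_L = ωL = 0.337 Ω
X_C = 1/(ωC) = 0.525 Ω
Parallel: admittances add. Y = 1/R + 1/(jωL) + jωC
Y = (0.182 − j1.06) S
|Y| = 1.08 S → |Z| = 1/|Y| = 0.926 Ω, ∠Z = −∠Y = 80.3°
I = V/|Z| = 26/0.926 = 28.1 A

28.1 A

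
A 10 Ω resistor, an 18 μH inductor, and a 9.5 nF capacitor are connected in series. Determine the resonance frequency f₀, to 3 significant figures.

385 kHz

ω₀ = 1/√(LC) = 1/√(1.8e-05 × 9.5e-09) = 2.418e+06 rad/s
f₀ = ω₀/(2π) = 385 kHz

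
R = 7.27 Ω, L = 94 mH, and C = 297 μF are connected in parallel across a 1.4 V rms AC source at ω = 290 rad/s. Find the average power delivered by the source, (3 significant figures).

X_L = ωL = 27.3 Ω
X_C = 1/(ωC) = 11.6 Ω
Parallel: admittances add. Y = 1/R + 1/(jωL) + jωC
Y = (0.138 + j0.0494) S
|Y| = 0.146 S → |Z| = 1/|Y| = 6.84 Ω, ∠Z = −∠Y = -19.8°
I = V/|Z| = 205 mA
P = VI cos φ = 1.4 × 0.205 × cos(-19.8°) = 270 mW

270 mW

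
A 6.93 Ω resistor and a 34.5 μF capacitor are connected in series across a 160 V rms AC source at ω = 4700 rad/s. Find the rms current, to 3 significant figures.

X_C = 1/(ωC) = 6.17 Ω
Z = 6.93 − j6.17 Ω
|Z| = √(6.93² + 6.17²) = 9.28 Ω
I = V/|Z| = 160/9.28 = 17.2 A

17.2 A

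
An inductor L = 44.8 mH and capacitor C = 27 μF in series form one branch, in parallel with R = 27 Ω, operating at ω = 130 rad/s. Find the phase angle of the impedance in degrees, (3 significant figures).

X_L = ωL = 5.82 Ω
X_C = 1/(ωC) = 285 Ω
Branch 1: Z₁ = R = 27.0 Ω
Branch 2 (series LC): Z₂ = j(X_L − X_C) = −j279 Ω
Parallel: Z = Z₁Z₂/(Z₁+Z₂), |Z| = 26.9 Ω, ∠Z = -5.53°

-5.53°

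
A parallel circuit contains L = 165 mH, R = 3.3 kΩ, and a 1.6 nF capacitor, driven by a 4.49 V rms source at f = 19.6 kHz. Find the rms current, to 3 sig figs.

1.51 mA

ω = 2πf = 123200 rad/s
X_L = ωL = 20300 Ω
X_C = 1/(ωC) = 5080 Ω
Parallel: admittances add. Y = 1/R + 1/(jωL) + jωC
Y = (0.000303 + j0.000148) S
|Y| = 0.000337 S → |Z| = 1/|Y| = 2970 Ω, ∠Z = −∠Y = -26.0°
I = V/|Z| = 4.49/2970 = 1.51 mA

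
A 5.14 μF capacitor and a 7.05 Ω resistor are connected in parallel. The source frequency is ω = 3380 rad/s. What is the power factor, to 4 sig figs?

X_C = 1/(ωC) = 57.56 Ω
Parallel: admittances add. Y = 1/R + jωC
Y = (0.1418 + j0.01737) S
|Y| = 0.1429 S → |Z| = 1/|Y| = 6.998 Ω, ∠Z = −∠Y = -6.983°
cos φ = cos(-6.983°) = 0.9926

0.9926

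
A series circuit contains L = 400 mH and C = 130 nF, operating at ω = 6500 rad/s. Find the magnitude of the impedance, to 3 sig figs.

X_L = ωL = 2600 Ω
X_C = 1/(ωC) = 1180 Ω
Net reactance X = X_L − X_C = 1420 Ω
Z = j1420 Ω
|Z| = √(0² + 1420²) = 1420 Ω

1420 Ω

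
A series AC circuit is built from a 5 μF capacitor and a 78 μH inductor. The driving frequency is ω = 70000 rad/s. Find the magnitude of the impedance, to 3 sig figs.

X_L = ωL = 5.46 Ω
X_C = 1/(ωC) = 2.86 Ω
Net reactance X = X_L − X_C = 2.60 Ω
Z = j2.60 Ω
|Z| = √(0² + 2.60²) = 2.60 Ω

2.60 Ω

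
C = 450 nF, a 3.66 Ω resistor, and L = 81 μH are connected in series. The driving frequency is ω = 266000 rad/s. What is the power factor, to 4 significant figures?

0.2673

X_L = ωL = 21.55 Ω
X_C = 1/(ωC) = 8.354 Ω
Net reactance X = X_L − X_C = 13.19 Ω
Z = 3.660 + j13.19 Ω
|Z| = √(3.660² + 13.19²) = 13.69 Ω
∠Z = arctan(13.19/3.660) = 74.49°
cos φ = cos(74.49°) = 0.2673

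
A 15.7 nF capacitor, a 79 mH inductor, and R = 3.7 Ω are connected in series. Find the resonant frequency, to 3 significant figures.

ω₀ = 1/√(LC) = 1/√(0.079 × 1.57e-08) = 28390 rad/s
f₀ = ω₀/(2π) = 4.52 kHz

4.52 kHz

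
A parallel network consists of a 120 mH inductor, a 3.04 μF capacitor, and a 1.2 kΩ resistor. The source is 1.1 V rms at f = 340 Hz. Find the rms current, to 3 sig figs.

3.00 mA

ω = 2πf = 2136 rad/s
X_L = ωL = 256 Ω
X_C = 1/(ωC) = 154 Ω
Parallel: admittances add. Y = 1/R + 1/(jωL) + jωC
Y = (0.000833 + j0.00259) S
|Y| = 0.00272 S → |Z| = 1/|Y| = 367 Ω, ∠Z = −∠Y = -72.2°
I = V/|Z| = 1.1/367 = 3.00 mA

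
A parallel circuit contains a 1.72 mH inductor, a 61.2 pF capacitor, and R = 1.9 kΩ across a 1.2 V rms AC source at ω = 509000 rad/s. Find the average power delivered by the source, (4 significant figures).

757.9 μW

X_L = ωL = 875.5 Ω
X_C = 1/(ωC) = 32100 Ω
Parallel: admittances add. Y = 1/R + 1/(jωL) + jωC
Y = (0.0005263 − j0.001111) S
|Y| = 0.001229 S → |Z| = 1/|Y| = 813.4 Ω, ∠Z = −∠Y = 64.65°
I = V/|Z| = 1.475 mA
P = VI cos φ = 1.2 × 0.001475 × cos(64.65°) = 757.9 μW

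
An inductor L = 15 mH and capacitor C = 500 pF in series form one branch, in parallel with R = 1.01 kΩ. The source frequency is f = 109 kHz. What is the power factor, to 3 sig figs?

0.991

ω = 2πf = 684900 rad/s
X_L = ωL = 10300 Ω
X_C = 1/(ωC) = 2920 Ω
Branch 1: Z₁ = R = 1010 Ω
Branch 2 (series LC): Z₂ = j(X_L − X_C) = j7350 Ω
Parallel: Z = Z₁Z₂/(Z₁+Z₂), |Z| = 1000 Ω, ∠Z = 7.82°
cos φ = cos(7.82°) = 0.991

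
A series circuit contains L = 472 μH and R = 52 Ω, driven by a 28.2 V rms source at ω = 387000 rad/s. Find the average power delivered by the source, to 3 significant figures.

1.15 W

X_L = ωL = 183 Ω
Z = 52.0 + j183 Ω
|Z| = √(52.0² + 183²) = 190 Ω
∠Z = arctan(183/52.0) = 74.1°
I = V/|Z| = 148 mA
P = VI cos φ = 28.2 × 0.148 × cos(74.1°) = 1.15 W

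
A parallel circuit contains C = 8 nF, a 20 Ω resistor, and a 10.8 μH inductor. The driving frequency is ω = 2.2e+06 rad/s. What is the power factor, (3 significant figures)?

X_L = ωL = 23.8 Ω
X_C = 1/(ωC) = 56.8 Ω
Parallel: admittances add. Y = 1/R + 1/(jωL) + jωC
Y = (0.0500 − j0.0245) S
|Y| = 0.0557 S → |Z| = 1/|Y| = 18.0 Ω, ∠Z = −∠Y = 26.1°
cos φ = cos(26.1°) = 0.898

0.898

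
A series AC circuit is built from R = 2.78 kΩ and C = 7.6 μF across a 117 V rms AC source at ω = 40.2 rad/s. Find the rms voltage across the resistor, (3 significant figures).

75.7 V

X_C = 1/(ωC) = 3270 Ω
Z = 2780 − j3270 Ω
|Z| = √(2780² + 3270²) = 4290 Ω
I = V/|Z| = 27.2 mA
V_R = I·|Z_R| = 0.0272 × 2780 = 75.7 V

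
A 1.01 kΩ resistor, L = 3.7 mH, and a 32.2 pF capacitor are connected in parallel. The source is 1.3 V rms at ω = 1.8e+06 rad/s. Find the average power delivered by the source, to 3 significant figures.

1.67 mW

X_L = ωL = 6660 Ω
X_C = 1/(ωC) = 17300 Ω
Parallel: admittances add. Y = 1/R + 1/(jωL) + jωC
Y = (0.000990 − j9.22e-05) S
|Y| = 0.000994 S → |Z| = 1/|Y| = 1010 Ω, ∠Z = −∠Y = 5.32°
I = V/|Z| = 1.29 mA
P = VI cos φ = 1.3 × 0.00129 × cos(5.32°) = 1.67 mW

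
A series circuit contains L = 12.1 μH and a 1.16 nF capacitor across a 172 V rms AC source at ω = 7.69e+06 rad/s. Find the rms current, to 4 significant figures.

X_L = ωL = 93.05 Ω
X_C = 1/(ωC) = 112.1 Ω
Net reactance X = X_L − X_C = -19.05 Ω
Z = − j19.05 Ω
|Z| = √(0² + 19.05²) = 19.05 Ω
I = V/|Z| = 172/19.05 = 9.027 A

9.027 A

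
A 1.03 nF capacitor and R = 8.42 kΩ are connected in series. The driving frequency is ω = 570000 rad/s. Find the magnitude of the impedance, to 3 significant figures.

X_C = 1/(ωC) = 1700 Ω
Z = 8420 − j1700 Ω
|Z| = √(8420² + 1700²) = 8590 Ω

8590 Ω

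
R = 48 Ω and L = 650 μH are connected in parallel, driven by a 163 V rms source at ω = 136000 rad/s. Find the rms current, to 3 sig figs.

3.86 A

X_L = ωL = 88.4 Ω
Parallel: admittances add. Y = 1/R + 1/(jωL)
Y = (0.0208 − j0.0113) S
|Y| = 0.0237 S → |Z| = 1/|Y| = 42.2 Ω, ∠Z = −∠Y = 28.5°
I = V/|Z| = 163/42.2 = 3.86 A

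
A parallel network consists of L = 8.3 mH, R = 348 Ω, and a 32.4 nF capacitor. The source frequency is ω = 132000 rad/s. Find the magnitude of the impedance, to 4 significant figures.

226.0 Ω

X_L = ωL = 1096 Ω
X_C = 1/(ωC) = 233.8 Ω
Parallel: admittances add. Y = 1/R + 1/(jωL) + jωC
Y = (0.002874 + j0.003364) S
|Y| = 0.004424 S → |Z| = 1/|Y| = 226.0 Ω, ∠Z = −∠Y = -49.50°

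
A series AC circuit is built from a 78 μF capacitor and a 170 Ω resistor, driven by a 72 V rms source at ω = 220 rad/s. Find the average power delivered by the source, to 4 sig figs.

X_C = 1/(ωC) = 58.28 Ω
Z = 170.0 − j58.28 Ω
|Z| = √(170.0² + 58.28²) = 179.7 Ω
∠Z = arctan(-58.28/170.0) = -18.92°
I = V/|Z| = 400.6 mA
P = VI cos φ = 72 × 0.4006 × cos(-18.92°) = 27.29 W

27.29 W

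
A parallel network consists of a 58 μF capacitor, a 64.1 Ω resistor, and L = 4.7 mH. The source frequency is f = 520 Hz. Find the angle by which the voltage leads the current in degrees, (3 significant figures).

-82.9°

ω = 2πf = 3267 rad/s
X_L = ωL = 15.4 Ω
X_C = 1/(ωC) = 5.28 Ω
Parallel: admittances add. Y = 1/R + 1/(jωL) + jωC
Y = (0.0156 + j0.124) S
|Y| = 0.125 S → |Z| = 1/|Y| = 7.98 Ω, ∠Z = −∠Y = -82.9°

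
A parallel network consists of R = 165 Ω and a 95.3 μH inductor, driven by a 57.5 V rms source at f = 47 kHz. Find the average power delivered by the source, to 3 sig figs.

ω = 2πf = 295300 rad/s
X_L = ωL = 28.1 Ω
Parallel: admittances add. Y = 1/R + 1/(jωL)
Y = (0.00606 − j0.0355) S
|Y| = 0.0360 S → |Z| = 1/|Y| = 27.7 Ω, ∠Z = −∠Y = 80.3°
I = V/|Z| = 2.07 A
P = VI cos φ = 57.5 × 2.07 × cos(80.3°) = 20.0 W

20.0 W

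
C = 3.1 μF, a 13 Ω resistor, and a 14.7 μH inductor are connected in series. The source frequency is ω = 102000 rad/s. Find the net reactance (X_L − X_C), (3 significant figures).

-1.66 Ω

X_L = ωL = 1.50 Ω
X_C = 1/(ωC) = 3.16 Ω
X = 1.50 − 3.16 = -1.66 Ω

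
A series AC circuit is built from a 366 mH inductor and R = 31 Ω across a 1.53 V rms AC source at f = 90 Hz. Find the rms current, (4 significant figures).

7.311 mA

ω = 2πf = 565.5 rad/s
X_L = ωL = 207.0 Ω
Z = 31.00 + j207.0 Ω
|Z| = √(31.00² + 207.0²) = 209.3 Ω
I = V/|Z| = 1.53/209.3 = 7.311 mA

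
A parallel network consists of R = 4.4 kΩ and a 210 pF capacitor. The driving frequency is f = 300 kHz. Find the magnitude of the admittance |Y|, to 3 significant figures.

456 μS

ω = 2πf = 1.885e+06 rad/s
X_C = 1/(ωC) = 2530 Ω
Parallel: admittances add. Y = 1/R + jωC
Y = (0.000227 + j0.000396) S
|Y| = 0.000456 S → |Z| = 1/|Y| = 2190 Ω, ∠Z = −∠Y = -60.1°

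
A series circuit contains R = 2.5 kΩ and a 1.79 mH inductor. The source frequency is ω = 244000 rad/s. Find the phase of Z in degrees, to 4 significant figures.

9.910°

X_L = ωL = 436.8 Ω
Z = 2500 + j436.8 Ω
|Z| = √(2500² + 436.8²) = 2538 Ω
∠Z = arctan(436.8/2500) = 9.910°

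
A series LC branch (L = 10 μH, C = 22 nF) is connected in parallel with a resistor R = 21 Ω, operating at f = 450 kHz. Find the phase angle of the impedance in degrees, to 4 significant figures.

ω = 2πf = 2.827e+06 rad/s
X_L = ωL = 28.27 Ω
X_C = 1/(ωC) = 16.08 Ω
Branch 1: Z₁ = R = 21.00 Ω
Branch 2 (series LC): Z₂ = j(X_L − X_C) = j12.20 Ω
Parallel: Z = Z₁Z₂/(Z₁+Z₂), |Z| = 10.55 Ω, ∠Z = 59.85°

59.85°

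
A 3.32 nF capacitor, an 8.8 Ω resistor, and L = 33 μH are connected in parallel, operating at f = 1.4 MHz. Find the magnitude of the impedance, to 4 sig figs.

8.582 Ω

ω = 2πf = 8.796e+06 rad/s
X_L = ωL = 290.3 Ω
X_C = 1/(ωC) = 34.24 Ω
Parallel: admittances add. Y = 1/R + 1/(jωL) + jωC
Y = (0.1136 + j0.02576) S
|Y| = 0.1165 S → |Z| = 1/|Y| = 8.582 Ω, ∠Z = −∠Y = -12.77°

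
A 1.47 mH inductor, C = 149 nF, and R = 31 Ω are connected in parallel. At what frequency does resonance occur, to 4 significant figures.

ω₀ = 1/√(LC) = 1/√(0.00147 × 1.49e-07) = 67570 rad/s
f₀ = ω₀/(2π) = 10.75 kHz

10.75 kHz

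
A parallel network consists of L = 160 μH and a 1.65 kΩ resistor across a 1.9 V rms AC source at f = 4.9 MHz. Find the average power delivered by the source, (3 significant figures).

2.19 mW

ω = 2πf = 3.079e+07 rad/s
X_L = ωL = 4930 Ω
Parallel: admittances add. Y = 1/R + 1/(jωL)
Y = (0.000606 − j0.000203) S
|Y| = 0.000639 S → |Z| = 1/|Y| = 1560 Ω, ∠Z = −∠Y = 18.5°
I = V/|Z| = 1.21 mA
P = VI cos φ = 1.9 × 0.00121 × cos(18.5°) = 2.19 mW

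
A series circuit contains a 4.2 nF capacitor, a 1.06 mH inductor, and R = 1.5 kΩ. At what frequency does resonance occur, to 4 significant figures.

ω₀ = 1/√(LC) = 1/√(0.00106 × 4.2e-09) = 473900 rad/s
f₀ = ω₀/(2π) = 75.43 kHz

75.43 kHz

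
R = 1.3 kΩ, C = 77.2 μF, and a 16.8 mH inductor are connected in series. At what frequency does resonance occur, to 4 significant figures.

139.8 Hz

ω₀ = 1/√(LC) = 1/√(0.0168 × 7.72e-05) = 878.1 rad/s
f₀ = ω₀/(2π) = 139.8 Hz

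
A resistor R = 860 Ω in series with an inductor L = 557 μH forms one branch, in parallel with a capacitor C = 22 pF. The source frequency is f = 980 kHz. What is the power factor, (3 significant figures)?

0.444

ω = 2πf = 6.158e+06 rad/s
X_L = ωL = 3430 Ω
X_C = 1/(ωC) = 7380 Ω
Branch 1 (R+jX_L): Z₁ = 860 + j3430 Ω, |Z₁| = 3540 Ω
Branch 2 (−jX_C): Z₂ = −j7380 Ω
Parallel: Z = Z₁Z₂/(Z₁+Z₂), |Z| = 6450 Ω, ∠Z = 63.6°
cos φ = cos(63.6°) = 0.444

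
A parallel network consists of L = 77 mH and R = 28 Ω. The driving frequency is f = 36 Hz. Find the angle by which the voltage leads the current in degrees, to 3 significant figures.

ω = 2πf = 226.2 rad/s
X_L = ωL = 17.4 Ω
Parallel: admittances add. Y = 1/R + 1/(jωL)
Y = (0.0357 − j0.0574) S
|Y| = 0.0676 S → |Z| = 1/|Y| = 14.8 Ω, ∠Z = −∠Y = 58.1°

58.1°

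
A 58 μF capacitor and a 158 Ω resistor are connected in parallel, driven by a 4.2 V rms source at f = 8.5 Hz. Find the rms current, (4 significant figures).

ω = 2πf = 53.41 rad/s
X_C = 1/(ωC) = 322.8 Ω
Parallel: admittances add. Y = 1/R + jωC
Y = (0.006329 + j0.003098) S
|Y| = 0.007046 S → |Z| = 1/|Y| = 141.9 Ω, ∠Z = −∠Y = -26.08°
I = V/|Z| = 4.2/141.9 = 29.60 mA

29.60 mA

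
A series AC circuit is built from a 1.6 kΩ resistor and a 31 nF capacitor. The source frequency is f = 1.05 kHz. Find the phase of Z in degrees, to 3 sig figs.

-71.9°

ω = 2πf = 6597 rad/s
X_C = 1/(ωC) = 4890 Ω
Z = 1600 − j4890 Ω
|Z| = √(1600² + 4890²) = 5140 Ω
∠Z = arctan(-4890/1600) = -71.9°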